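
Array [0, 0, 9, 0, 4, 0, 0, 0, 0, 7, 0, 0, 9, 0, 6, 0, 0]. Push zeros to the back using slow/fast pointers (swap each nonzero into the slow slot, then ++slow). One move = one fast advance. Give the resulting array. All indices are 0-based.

(s=0,f=0) a[fast]=0 → fast++
(s=0,f=1) a[fast]=0 → fast++
(s=0,f=2) a[fast]=9≠0 swap→a[0]=9 → slow++,fast++
(s=1,f=3) a[fast]=0 → fast++
(s=1,f=4) a[fast]=4≠0 swap→a[1]=4 → slow++,fast++
(s=2,f=5) a[fast]=0 → fast++
(s=2,f=6) a[fast]=0 → fast++
(s=2,f=7) a[fast]=0 → fast++
(s=2,f=8) a[fast]=0 → fast++
(s=2,f=9) a[fast]=7≠0 swap→a[2]=7 → slow++,fast++
(s=3,f=10) a[fast]=0 → fast++
(s=3,f=11) a[fast]=0 → fast++
(s=3,f=12) a[fast]=9≠0 swap→a[3]=9 → slow++,fast++
(s=4,f=13) a[fast]=0 → fast++
(s=4,f=14) a[fast]=6≠0 swap→a[4]=6 → slow++,fast++
(s=5,f=15) a[fast]=0 → fast++
(s=5,f=16) a[fast]=0 → fast++

[9, 4, 7, 9, 6, 0, 0, 0, 0, 0, 0, 0, 0, 0, 0, 0, 0]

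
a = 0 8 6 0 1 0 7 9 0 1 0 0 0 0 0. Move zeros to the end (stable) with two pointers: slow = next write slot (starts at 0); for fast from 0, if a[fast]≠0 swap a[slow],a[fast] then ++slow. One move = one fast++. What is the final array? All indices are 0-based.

slow=0 fast=0: a[fast]=0, fast++
slow=0 fast=1: a[fast]=8≠0 swap→a[0]=8, slow++,fast++
slow=1 fast=2: a[fast]=6≠0 swap→a[1]=6, slow++,fast++
slow=2 fast=3: a[fast]=0, fast++
slow=2 fast=4: a[fast]=1≠0 swap→a[2]=1, slow++,fast++
slow=3 fast=5: a[fast]=0, fast++
slow=3 fast=6: a[fast]=7≠0 swap→a[3]=7, slow++,fast++
slow=4 fast=7: a[fast]=9≠0 swap→a[4]=9, slow++,fast++
slow=5 fast=8: a[fast]=0, fast++
slow=5 fast=9: a[fast]=1≠0 swap→a[5]=1, slow++,fast++
slow=6 fast=10: a[fast]=0, fast++
slow=6 fast=11: a[fast]=0, fast++
slow=6 fast=12: a[fast]=0, fast++
slow=6 fast=13: a[fast]=0, fast++
slow=6 fast=14: a[fast]=0, fast++

[8, 6, 1, 7, 9, 1, 0, 0, 0, 0, 0, 0, 0, 0, 0]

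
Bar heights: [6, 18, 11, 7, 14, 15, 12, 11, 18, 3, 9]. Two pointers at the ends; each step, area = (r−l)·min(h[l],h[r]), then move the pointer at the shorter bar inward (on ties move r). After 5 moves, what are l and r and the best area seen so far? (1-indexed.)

l=2, r=7, best area=126

l=1 r=11: min(6,9)*10=60 best=60 *, l++
l=2 r=11: min(18,9)*9=81 best=81 *, r--
l=2 r=10: min(18,3)*8=24 best=81, r--
l=2 r=9: min(18,18)*7=126 best=126 *, r--
l=2 r=8: min(18,11)*6=66 best=126, r--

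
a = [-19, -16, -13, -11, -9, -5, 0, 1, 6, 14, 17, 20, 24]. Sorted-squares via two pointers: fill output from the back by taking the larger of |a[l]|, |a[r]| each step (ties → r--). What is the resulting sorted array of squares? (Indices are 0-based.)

[0,12] |-19|<=|24| out[12]=576 → r--
[0,11] |-19|<=|20| out[11]=400 → r--
[0,10] |-19|>|17| out[10]=361 → l++
[1,10] |-16|<=|17| out[9]=289 → r--
[1,9] |-16|>|14| out[8]=256 → l++
[2,9] |-13|<=|14| out[7]=196 → r--
[2,8] |-13|>|6| out[6]=169 → l++
[3,8] |-11|>|6| out[5]=121 → l++
[4,8] |-9|>|6| out[4]=81 → l++
[5,8] |-5|<=|6| out[3]=36 → r--
[5,7] |-5|>|1| out[2]=25 → l++
[6,7] |0|<=|1| out[1]=1 → r--
[6,6] |0|<=|0| out[0]=0 → r--

[0, 1, 25, 36, 81, 121, 169, 196, 256, 289, 361, 400, 576]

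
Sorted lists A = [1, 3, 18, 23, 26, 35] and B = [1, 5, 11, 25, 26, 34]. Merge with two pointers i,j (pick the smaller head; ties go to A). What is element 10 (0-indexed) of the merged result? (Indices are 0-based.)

i=0 j=0: A[i]=1<=B[j]=1 take 1, i++
i=1 j=0: A[i]=3>B[j]=1 take 1, j++
i=1 j=1: A[i]=3<=B[j]=5 take 3, i++
i=2 j=1: A[i]=18>B[j]=5 take 5, j++
i=2 j=2: A[i]=18>B[j]=11 take 11, j++
i=2 j=3: A[i]=18<=B[j]=25 take 18, i++
i=3 j=3: A[i]=23<=B[j]=25 take 23, i++
i=4 j=3: A[i]=26>B[j]=25 take 25, j++
i=4 j=4: A[i]=26<=B[j]=26 take 26, i++
i=5 j=4: A[i]=35>B[j]=26 take 26, j++
i=5 j=5: A[i]=35>B[j]=34 take 34, j++
i=5 j=6: B done, take A[i]=35, i++

merged[10] = 34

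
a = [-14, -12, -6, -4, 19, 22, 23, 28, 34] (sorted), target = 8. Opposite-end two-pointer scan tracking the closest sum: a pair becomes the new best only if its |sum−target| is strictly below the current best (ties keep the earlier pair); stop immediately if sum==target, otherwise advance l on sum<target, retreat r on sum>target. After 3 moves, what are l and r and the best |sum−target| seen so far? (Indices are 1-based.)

l=1, r=6, best |Δ|=1

l=1 r=9: -14+34=20 d=12 *, r--
l=1 r=8: -14+28=14 d=6 *, r--
l=1 r=7: -14+23=9 d=1 *, r--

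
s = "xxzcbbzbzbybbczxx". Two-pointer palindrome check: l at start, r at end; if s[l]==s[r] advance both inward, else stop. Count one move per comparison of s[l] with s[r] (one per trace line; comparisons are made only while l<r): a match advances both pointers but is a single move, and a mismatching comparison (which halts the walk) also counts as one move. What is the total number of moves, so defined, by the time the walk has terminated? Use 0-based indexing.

l=0 r=16: 'x'=='x', l++,r--
l=1 r=15: 'x'=='x', l++,r--
l=2 r=14: 'z'=='z', l++,r--
l=3 r=13: 'c'=='c', l++,r--
l=4 r=12: 'b'=='b', l++,r--
l=5 r=11: 'b'=='b', l++,r--
l=6 r=10: 'z'!='y', stop

7 moves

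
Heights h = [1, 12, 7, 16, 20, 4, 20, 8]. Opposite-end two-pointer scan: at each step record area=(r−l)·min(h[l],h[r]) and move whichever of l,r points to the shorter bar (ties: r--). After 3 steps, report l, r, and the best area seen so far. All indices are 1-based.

[1,8] min(1,8)*7=7 best=7 * → l++
[2,8] min(12,8)*6=48 best=48 * → r--
[2,7] min(12,20)*5=60 best=60 * → l++

l=3, r=7, best area=60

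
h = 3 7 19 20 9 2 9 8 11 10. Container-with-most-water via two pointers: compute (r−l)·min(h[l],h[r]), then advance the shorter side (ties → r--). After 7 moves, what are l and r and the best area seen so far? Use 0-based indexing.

l=2, r=4, best area=70

[0,9] min(3,10)*9=27 best=27 * → l++
[1,9] min(7,10)*8=56 best=56 * → l++
[2,9] min(19,10)*7=70 best=70 * → r--
[2,8] min(19,11)*6=66 best=70 → r--
[2,7] min(19,8)*5=40 best=70 → r--
[2,6] min(19,9)*4=36 best=70 → r--
[2,5] min(19,2)*3=6 best=70 → r--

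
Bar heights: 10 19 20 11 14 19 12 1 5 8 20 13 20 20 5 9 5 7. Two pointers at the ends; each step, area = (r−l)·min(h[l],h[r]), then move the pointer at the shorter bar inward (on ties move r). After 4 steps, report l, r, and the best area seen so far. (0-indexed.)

[0,17] min(10,7)*17=119 best=119 * → r--
[0,16] min(10,5)*16=80 best=119 → r--
[0,15] min(10,9)*15=135 best=135 * → r--
[0,14] min(10,5)*14=70 best=135 → r--

l=0, r=13, best area=135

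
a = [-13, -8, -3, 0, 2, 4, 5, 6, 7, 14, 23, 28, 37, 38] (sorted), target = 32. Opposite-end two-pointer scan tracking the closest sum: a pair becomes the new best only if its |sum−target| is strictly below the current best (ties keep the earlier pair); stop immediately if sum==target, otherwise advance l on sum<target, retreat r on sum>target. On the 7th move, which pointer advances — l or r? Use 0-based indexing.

l

l=0 r=13: -13+38=25 d=7 *, l++
l=1 r=13: -8+38=30 d=2 *, l++
l=2 r=13: -3+38=35 d=3, r--
l=2 r=12: -3+37=34 d=2, r--
l=2 r=11: -3+28=25 d=7, l++
l=3 r=11: 0+28=28 d=4, l++
l=4 r=11: 2+28=30 d=2, l++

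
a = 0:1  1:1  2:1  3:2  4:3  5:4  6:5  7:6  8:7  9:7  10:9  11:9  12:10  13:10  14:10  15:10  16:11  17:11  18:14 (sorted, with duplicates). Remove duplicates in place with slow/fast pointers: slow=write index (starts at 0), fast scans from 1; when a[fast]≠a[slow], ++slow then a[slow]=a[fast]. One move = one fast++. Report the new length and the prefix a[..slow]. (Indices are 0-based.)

length 11; prefix = [1, 2, 3, 4, 5, 6, 7, 9, 10, 11, 14]

(s=0,f=1) a[fast]=1=a[slow] dup → fast++
(s=0,f=2) a[fast]=1=a[slow] dup → fast++
(s=0,f=3) a[fast]=2≠a[slow]=1 write a[1]=2 → slow++,fast++
(s=1,f=4) a[fast]=3≠a[slow]=2 write a[2]=3 → slow++,fast++
(s=2,f=5) a[fast]=4≠a[slow]=3 write a[3]=4 → slow++,fast++
(s=3,f=6) a[fast]=5≠a[slow]=4 write a[4]=5 → slow++,fast++
(s=4,f=7) a[fast]=6≠a[slow]=5 write a[5]=6 → slow++,fast++
(s=5,f=8) a[fast]=7≠a[slow]=6 write a[6]=7 → slow++,fast++
(s=6,f=9) a[fast]=7=a[slow] dup → fast++
(s=6,f=10) a[fast]=9≠a[slow]=7 write a[7]=9 → slow++,fast++
(s=7,f=11) a[fast]=9=a[slow] dup → fast++
(s=7,f=12) a[fast]=10≠a[slow]=9 write a[8]=10 → slow++,fast++
(s=8,f=13) a[fast]=10=a[slow] dup → fast++
(s=8,f=14) a[fast]=10=a[slow] dup → fast++
(s=8,f=15) a[fast]=10=a[slow] dup → fast++
(s=8,f=16) a[fast]=11≠a[slow]=10 write a[9]=11 → slow++,fast++
(s=9,f=17) a[fast]=11=a[slow] dup → fast++
(s=9,f=18) a[fast]=14≠a[slow]=11 write a[10]=14 → slow++,fast++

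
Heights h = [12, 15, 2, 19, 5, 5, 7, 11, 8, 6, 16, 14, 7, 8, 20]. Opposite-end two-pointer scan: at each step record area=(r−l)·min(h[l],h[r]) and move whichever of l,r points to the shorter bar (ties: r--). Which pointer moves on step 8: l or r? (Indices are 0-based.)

l

l=0 r=14: min(12,20)*14=168 best=168 *, l++
l=1 r=14: min(15,20)*13=195 best=195 *, l++
l=2 r=14: min(2,20)*12=24 best=195, l++
l=3 r=14: min(19,20)*11=209 best=209 *, l++
l=4 r=14: min(5,20)*10=50 best=209, l++
l=5 r=14: min(5,20)*9=45 best=209, l++
l=6 r=14: min(7,20)*8=56 best=209, l++
l=7 r=14: min(11,20)*7=77 best=209, l++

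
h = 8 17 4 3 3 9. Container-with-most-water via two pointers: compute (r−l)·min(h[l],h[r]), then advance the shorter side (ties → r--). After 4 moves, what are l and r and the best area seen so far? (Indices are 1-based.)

l=2, r=3, best area=40

l=1 r=6: min(8,9)*5=40 best=40 *, l++
l=2 r=6: min(17,9)*4=36 best=40, r--
l=2 r=5: min(17,3)*3=9 best=40, r--
l=2 r=4: min(17,3)*2=6 best=40, r--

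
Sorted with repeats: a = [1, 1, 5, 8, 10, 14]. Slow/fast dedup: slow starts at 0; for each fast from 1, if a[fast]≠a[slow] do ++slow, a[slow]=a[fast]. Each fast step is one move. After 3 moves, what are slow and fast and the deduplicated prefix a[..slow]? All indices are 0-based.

(s=0,f=1) a[fast]=1=a[slow] dup → fast++
(s=0,f=2) a[fast]=5≠a[slow]=1 write a[1]=5 → slow++,fast++
(s=1,f=3) a[fast]=8≠a[slow]=5 write a[2]=8 → slow++,fast++

slow=2, fast=4, prefix=[1, 5, 8]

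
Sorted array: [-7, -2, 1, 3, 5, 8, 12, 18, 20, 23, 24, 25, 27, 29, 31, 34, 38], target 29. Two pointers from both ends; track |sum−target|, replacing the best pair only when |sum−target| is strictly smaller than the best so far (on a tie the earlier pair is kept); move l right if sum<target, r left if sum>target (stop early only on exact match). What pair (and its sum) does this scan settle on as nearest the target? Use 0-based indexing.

pair (-2, 31) with sum 29 (|Δ|=0)

l=0 r=16: -7+38=31 d=2 *, r--
l=0 r=15: -7+34=27 d=2, l++
l=1 r=15: -2+34=32 d=3, r--
l=1 r=14: -2+31=29 d=0 *, stop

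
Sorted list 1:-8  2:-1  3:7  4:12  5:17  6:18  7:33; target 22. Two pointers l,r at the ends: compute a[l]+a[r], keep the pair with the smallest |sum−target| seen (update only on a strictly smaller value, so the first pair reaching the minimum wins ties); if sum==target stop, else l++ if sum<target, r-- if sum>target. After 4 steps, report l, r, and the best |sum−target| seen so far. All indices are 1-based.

l=3, r=5, best |Δ|=3

l=1 r=7: -8+33=25 d=3 *, r--
l=1 r=6: -8+18=10 d=12, l++
l=2 r=6: -1+18=17 d=5, l++
l=3 r=6: 7+18=25 d=3, r--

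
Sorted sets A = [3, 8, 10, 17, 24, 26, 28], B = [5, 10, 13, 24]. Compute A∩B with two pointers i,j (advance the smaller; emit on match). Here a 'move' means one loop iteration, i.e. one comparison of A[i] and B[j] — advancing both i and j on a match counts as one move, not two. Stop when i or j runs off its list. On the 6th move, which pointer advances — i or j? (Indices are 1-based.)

[i=1,j=1] 3<5 → i++
[i=2,j=1] 8>5 → j++
[i=2,j=2] 8<10 → i++
[i=3,j=2] 10==10 emit → i++,j++
[i=4,j=3] 17>13 → j++
[i=4,j=4] 17<24 → i++

i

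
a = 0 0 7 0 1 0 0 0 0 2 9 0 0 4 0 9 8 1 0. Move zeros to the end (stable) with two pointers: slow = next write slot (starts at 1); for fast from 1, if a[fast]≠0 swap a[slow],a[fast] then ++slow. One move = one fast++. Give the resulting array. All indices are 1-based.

[7, 1, 2, 9, 4, 9, 8, 1, 0, 0, 0, 0, 0, 0, 0, 0, 0, 0, 0]

(s=1,f=1) a[fast]=0 → fast++
(s=1,f=2) a[fast]=0 → fast++
(s=1,f=3) a[fast]=7≠0 swap→a[1]=7 → slow++,fast++
(s=2,f=4) a[fast]=0 → fast++
(s=2,f=5) a[fast]=1≠0 swap→a[2]=1 → slow++,fast++
(s=3,f=6) a[fast]=0 → fast++
(s=3,f=7) a[fast]=0 → fast++
(s=3,f=8) a[fast]=0 → fast++
(s=3,f=9) a[fast]=0 → fast++
(s=3,f=10) a[fast]=2≠0 swap→a[3]=2 → slow++,fast++
(s=4,f=11) a[fast]=9≠0 swap→a[4]=9 → slow++,fast++
(s=5,f=12) a[fast]=0 → fast++
(s=5,f=13) a[fast]=0 → fast++
(s=5,f=14) a[fast]=4≠0 swap→a[5]=4 → slow++,fast++
(s=6,f=15) a[fast]=0 → fast++
(s=6,f=16) a[fast]=9≠0 swap→a[6]=9 → slow++,fast++
(s=7,f=17) a[fast]=8≠0 swap→a[7]=8 → slow++,fast++
(s=8,f=18) a[fast]=1≠0 swap→a[8]=1 → slow++,fast++
(s=9,f=19) a[fast]=0 → fast++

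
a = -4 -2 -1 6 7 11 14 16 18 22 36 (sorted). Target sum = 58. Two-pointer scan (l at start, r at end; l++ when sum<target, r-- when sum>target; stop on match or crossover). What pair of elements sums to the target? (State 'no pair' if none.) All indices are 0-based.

(22, 36)

l=0 r=10: -4+36=32 <58, l++
l=1 r=10: -2+36=34 <58, l++
l=2 r=10: -1+36=35 <58, l++
l=3 r=10: 6+36=42 <58, l++
l=4 r=10: 7+36=43 <58, l++
l=5 r=10: 11+36=47 <58, l++
l=6 r=10: 14+36=50 <58, l++
l=7 r=10: 16+36=52 <58, l++
l=8 r=10: 18+36=54 <58, l++
l=9 r=10: 22+36=58, found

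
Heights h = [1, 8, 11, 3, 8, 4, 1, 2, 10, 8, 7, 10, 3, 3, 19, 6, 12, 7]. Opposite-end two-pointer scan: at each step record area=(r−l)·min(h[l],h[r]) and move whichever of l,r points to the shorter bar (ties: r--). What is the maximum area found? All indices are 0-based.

max area = 154

l=0 r=17: min(1,7)*17=17 best=17 *, l++
l=1 r=17: min(8,7)*16=112 best=112 *, r--
l=1 r=16: min(8,12)*15=120 best=120 *, l++
l=2 r=16: min(11,12)*14=154 best=154 *, l++
l=3 r=16: min(3,12)*13=39 best=154, l++
l=4 r=16: min(8,12)*12=96 best=154, l++
l=5 r=16: min(4,12)*11=44 best=154, l++
l=6 r=16: min(1,12)*10=10 best=154, l++
l=7 r=16: min(2,12)*9=18 best=154, l++
l=8 r=16: min(10,12)*8=80 best=154, l++
l=9 r=16: min(8,12)*7=56 best=154, l++
l=10 r=16: min(7,12)*6=42 best=154, l++
l=11 r=16: min(10,12)*5=50 best=154, l++
l=12 r=16: min(3,12)*4=12 best=154, l++
l=13 r=16: min(3,12)*3=9 best=154, l++
l=14 r=16: min(19,12)*2=24 best=154, r--
l=14 r=15: min(19,6)*1=6 best=154, r--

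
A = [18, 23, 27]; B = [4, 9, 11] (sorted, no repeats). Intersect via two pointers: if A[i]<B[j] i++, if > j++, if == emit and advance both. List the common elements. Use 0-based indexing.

intersection = []

[i=0,j=0] 18>4 → j++
[i=0,j=1] 18>9 → j++
[i=0,j=2] 18>11 → j++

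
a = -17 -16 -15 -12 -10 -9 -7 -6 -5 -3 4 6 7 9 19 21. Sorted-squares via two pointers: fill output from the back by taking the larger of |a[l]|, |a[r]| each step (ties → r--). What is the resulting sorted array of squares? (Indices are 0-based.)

l=0 r=15: |-17|<=|21| out[15]=441, r--
l=0 r=14: |-17|<=|19| out[14]=361, r--
l=0 r=13: |-17|>|9| out[13]=289, l++
l=1 r=13: |-16|>|9| out[12]=256, l++
l=2 r=13: |-15|>|9| out[11]=225, l++
l=3 r=13: |-12|>|9| out[10]=144, l++
l=4 r=13: |-10|>|9| out[9]=100, l++
l=5 r=13: |-9|<=|9| out[8]=81, r--
l=5 r=12: |-9|>|7| out[7]=81, l++
l=6 r=12: |-7|<=|7| out[6]=49, r--
l=6 r=11: |-7|>|6| out[5]=49, l++
l=7 r=11: |-6|<=|6| out[4]=36, r--
l=7 r=10: |-6|>|4| out[3]=36, l++
l=8 r=10: |-5|>|4| out[2]=25, l++
l=9 r=10: |-3|<=|4| out[1]=16, r--
l=9 r=9: |-3|<=|-3| out[0]=9, r--

[9, 16, 25, 36, 36, 49, 49, 81, 81, 100, 144, 225, 256, 289, 361, 441]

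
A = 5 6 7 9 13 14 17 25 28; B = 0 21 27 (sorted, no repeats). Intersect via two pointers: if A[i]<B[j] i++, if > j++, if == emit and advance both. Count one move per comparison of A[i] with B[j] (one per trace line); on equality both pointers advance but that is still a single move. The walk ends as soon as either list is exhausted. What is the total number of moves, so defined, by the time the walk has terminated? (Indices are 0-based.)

i=0 j=0: 5>0, j++
i=0 j=1: 5<21, i++
i=1 j=1: 6<21, i++
i=2 j=1: 7<21, i++
i=3 j=1: 9<21, i++
i=4 j=1: 13<21, i++
i=5 j=1: 14<21, i++
i=6 j=1: 17<21, i++
i=7 j=1: 25>21, j++
i=7 j=2: 25<27, i++
i=8 j=2: 28>27, j++

11 moves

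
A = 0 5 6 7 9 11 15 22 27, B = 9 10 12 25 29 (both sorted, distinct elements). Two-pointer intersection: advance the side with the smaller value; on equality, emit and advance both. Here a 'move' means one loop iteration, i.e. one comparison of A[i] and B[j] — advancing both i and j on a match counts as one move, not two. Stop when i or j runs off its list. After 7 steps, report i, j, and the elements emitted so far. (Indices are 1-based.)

i=1 j=1: 0<9, i++
i=2 j=1: 5<9, i++
i=3 j=1: 6<9, i++
i=4 j=1: 7<9, i++
i=5 j=1: 9==9 emit, i++,j++
i=6 j=2: 11>10, j++
i=6 j=3: 11<12, i++

i=7, j=3, emitted=[9]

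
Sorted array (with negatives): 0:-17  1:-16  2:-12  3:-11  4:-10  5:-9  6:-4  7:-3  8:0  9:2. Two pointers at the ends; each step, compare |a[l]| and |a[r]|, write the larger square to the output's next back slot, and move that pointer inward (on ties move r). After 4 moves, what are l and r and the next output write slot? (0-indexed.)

l=4, r=9, next write slot=5

[0,9] |-17|>|2| out[9]=289 → l++
[1,9] |-16|>|2| out[8]=256 → l++
[2,9] |-12|>|2| out[7]=144 → l++
[3,9] |-11|>|2| out[6]=121 → l++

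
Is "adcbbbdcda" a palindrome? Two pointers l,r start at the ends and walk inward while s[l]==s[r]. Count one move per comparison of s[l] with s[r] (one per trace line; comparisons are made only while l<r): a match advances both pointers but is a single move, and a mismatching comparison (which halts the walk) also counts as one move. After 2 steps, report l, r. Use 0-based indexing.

l=2, r=7

l=0 r=9: 'a'=='a', l++,r--
l=1 r=8: 'd'=='d', l++,r--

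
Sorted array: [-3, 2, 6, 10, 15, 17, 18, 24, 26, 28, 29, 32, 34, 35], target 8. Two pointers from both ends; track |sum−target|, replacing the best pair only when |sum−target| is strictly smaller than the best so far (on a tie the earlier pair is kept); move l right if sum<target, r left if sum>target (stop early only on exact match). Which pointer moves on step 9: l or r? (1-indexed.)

r

l=1 r=14: -3+35=32 d=24 *, r--
l=1 r=13: -3+34=31 d=23 *, r--
l=1 r=12: -3+32=29 d=21 *, r--
l=1 r=11: -3+29=26 d=18 *, r--
l=1 r=10: -3+28=25 d=17 *, r--
l=1 r=9: -3+26=23 d=15 *, r--
l=1 r=8: -3+24=21 d=13 *, r--
l=1 r=7: -3+18=15 d=7 *, r--
l=1 r=6: -3+17=14 d=6 *, r--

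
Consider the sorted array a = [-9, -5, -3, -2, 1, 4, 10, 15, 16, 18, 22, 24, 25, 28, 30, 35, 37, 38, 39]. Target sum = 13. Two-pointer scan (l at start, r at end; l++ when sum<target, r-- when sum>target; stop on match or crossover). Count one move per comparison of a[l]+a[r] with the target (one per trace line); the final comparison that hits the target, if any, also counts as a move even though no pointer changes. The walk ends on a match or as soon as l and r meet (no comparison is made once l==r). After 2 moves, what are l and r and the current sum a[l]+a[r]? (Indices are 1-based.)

l=1, r=17, sum=28

[1,19] -9+39=30 >13 → r--
[1,18] -9+38=29 >13 → r--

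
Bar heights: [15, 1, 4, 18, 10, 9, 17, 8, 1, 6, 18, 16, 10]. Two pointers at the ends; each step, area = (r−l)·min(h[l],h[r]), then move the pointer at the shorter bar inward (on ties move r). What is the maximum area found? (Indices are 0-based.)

l=0 r=12: min(15,10)*12=120 best=120 *, r--
l=0 r=11: min(15,16)*11=165 best=165 *, l++
l=1 r=11: min(1,16)*10=10 best=165, l++
l=2 r=11: min(4,16)*9=36 best=165, l++
l=3 r=11: min(18,16)*8=128 best=165, r--
l=3 r=10: min(18,18)*7=126 best=165, r--
l=3 r=9: min(18,6)*6=36 best=165, r--
l=3 r=8: min(18,1)*5=5 best=165, r--
l=3 r=7: min(18,8)*4=32 best=165, r--
l=3 r=6: min(18,17)*3=51 best=165, r--
l=3 r=5: min(18,9)*2=18 best=165, r--
l=3 r=4: min(18,10)*1=10 best=165, r--

max area = 165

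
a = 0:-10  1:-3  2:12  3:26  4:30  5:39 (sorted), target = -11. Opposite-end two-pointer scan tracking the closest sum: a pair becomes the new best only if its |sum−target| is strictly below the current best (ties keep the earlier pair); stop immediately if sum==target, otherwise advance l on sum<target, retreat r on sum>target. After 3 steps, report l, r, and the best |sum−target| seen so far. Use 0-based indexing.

[0,5] -10+39=29 d=40 * → r--
[0,4] -10+30=20 d=31 * → r--
[0,3] -10+26=16 d=27 * → r--

l=0, r=2, best |Δ|=27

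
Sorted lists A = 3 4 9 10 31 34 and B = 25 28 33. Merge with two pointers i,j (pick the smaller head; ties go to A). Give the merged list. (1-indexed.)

[3, 4, 9, 10, 25, 28, 31, 33, 34]

i=1 j=1: A[i]=3<=B[j]=25 take 3, i++
i=2 j=1: A[i]=4<=B[j]=25 take 4, i++
i=3 j=1: A[i]=9<=B[j]=25 take 9, i++
i=4 j=1: A[i]=10<=B[j]=25 take 10, i++
i=5 j=1: A[i]=31>B[j]=25 take 25, j++
i=5 j=2: A[i]=31>B[j]=28 take 28, j++
i=5 j=3: A[i]=31<=B[j]=33 take 31, i++
i=6 j=3: A[i]=34>B[j]=33 take 33, j++
i=6 j=4: B done, take A[i]=34, i++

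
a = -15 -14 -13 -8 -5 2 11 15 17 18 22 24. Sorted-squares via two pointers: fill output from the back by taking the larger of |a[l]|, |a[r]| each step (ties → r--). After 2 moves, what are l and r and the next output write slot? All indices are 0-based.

l=0 r=11: |-15|<=|24| out[11]=576, r--
l=0 r=10: |-15|<=|22| out[10]=484, r--

l=0, r=9, next write slot=9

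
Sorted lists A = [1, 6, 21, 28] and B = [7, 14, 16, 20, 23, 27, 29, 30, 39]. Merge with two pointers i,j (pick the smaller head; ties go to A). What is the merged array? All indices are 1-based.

[i=1,j=1] A[i]=1<=B[j]=7 take 1 → i++
[i=2,j=1] A[i]=6<=B[j]=7 take 6 → i++
[i=3,j=1] A[i]=21>B[j]=7 take 7 → j++
[i=3,j=2] A[i]=21>B[j]=14 take 14 → j++
[i=3,j=3] A[i]=21>B[j]=16 take 16 → j++
[i=3,j=4] A[i]=21>B[j]=20 take 20 → j++
[i=3,j=5] A[i]=21<=B[j]=23 take 21 → i++
[i=4,j=5] A[i]=28>B[j]=23 take 23 → j++
[i=4,j=6] A[i]=28>B[j]=27 take 27 → j++
[i=4,j=7] A[i]=28<=B[j]=29 take 28 → i++
[i=5,j=7] A done, take B[j]=29 → j++
[i=5,j=8] A done, take B[j]=30 → j++
[i=5,j=9] A done, take B[j]=39 → j++

[1, 6, 7, 14, 16, 20, 21, 23, 27, 28, 29, 30, 39]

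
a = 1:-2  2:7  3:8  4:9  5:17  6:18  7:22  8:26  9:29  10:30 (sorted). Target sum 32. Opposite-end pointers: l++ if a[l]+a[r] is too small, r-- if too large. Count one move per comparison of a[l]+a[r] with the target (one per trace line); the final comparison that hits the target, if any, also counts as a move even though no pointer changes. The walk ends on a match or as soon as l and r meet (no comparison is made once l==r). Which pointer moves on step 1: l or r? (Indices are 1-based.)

[1,10] -2+30=28 <32 → l++

l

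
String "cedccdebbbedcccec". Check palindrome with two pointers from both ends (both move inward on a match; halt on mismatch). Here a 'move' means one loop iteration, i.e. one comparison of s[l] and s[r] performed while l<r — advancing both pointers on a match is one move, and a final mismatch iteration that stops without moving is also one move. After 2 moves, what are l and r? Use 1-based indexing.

l=3, r=15

[1,17] 'c'=='c' → l++,r--
[2,16] 'e'=='e' → l++,r--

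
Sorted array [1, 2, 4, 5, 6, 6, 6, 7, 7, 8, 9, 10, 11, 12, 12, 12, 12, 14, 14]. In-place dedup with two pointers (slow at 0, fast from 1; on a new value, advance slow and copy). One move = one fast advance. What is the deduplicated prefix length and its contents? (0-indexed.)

length 12; prefix = [1, 2, 4, 5, 6, 7, 8, 9, 10, 11, 12, 14]

slow=0 fast=1: a[fast]=2≠a[slow]=1 write a[1]=2, slow++,fast++
slow=1 fast=2: a[fast]=4≠a[slow]=2 write a[2]=4, slow++,fast++
slow=2 fast=3: a[fast]=5≠a[slow]=4 write a[3]=5, slow++,fast++
slow=3 fast=4: a[fast]=6≠a[slow]=5 write a[4]=6, slow++,fast++
slow=4 fast=5: a[fast]=6=a[slow] dup, fast++
slow=4 fast=6: a[fast]=6=a[slow] dup, fast++
slow=4 fast=7: a[fast]=7≠a[slow]=6 write a[5]=7, slow++,fast++
slow=5 fast=8: a[fast]=7=a[slow] dup, fast++
slow=5 fast=9: a[fast]=8≠a[slow]=7 write a[6]=8, slow++,fast++
slow=6 fast=10: a[fast]=9≠a[slow]=8 write a[7]=9, slow++,fast++
slow=7 fast=11: a[fast]=10≠a[slow]=9 write a[8]=10, slow++,fast++
slow=8 fast=12: a[fast]=11≠a[slow]=10 write a[9]=11, slow++,fast++
slow=9 fast=13: a[fast]=12≠a[slow]=11 write a[10]=12, slow++,fast++
slow=10 fast=14: a[fast]=12=a[slow] dup, fast++
slow=10 fast=15: a[fast]=12=a[slow] dup, fast++
slow=10 fast=16: a[fast]=12=a[slow] dup, fast++
slow=10 fast=17: a[fast]=14≠a[slow]=12 write a[11]=14, slow++,fast++
slow=11 fast=18: a[fast]=14=a[slow] dup, fast++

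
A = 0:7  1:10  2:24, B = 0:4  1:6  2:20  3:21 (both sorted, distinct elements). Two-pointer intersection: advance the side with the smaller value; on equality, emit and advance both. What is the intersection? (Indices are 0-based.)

[i=0,j=0] 7>4 → j++
[i=0,j=1] 7>6 → j++
[i=0,j=2] 7<20 → i++
[i=1,j=2] 10<20 → i++
[i=2,j=2] 24>20 → j++
[i=2,j=3] 24>21 → j++

intersection = []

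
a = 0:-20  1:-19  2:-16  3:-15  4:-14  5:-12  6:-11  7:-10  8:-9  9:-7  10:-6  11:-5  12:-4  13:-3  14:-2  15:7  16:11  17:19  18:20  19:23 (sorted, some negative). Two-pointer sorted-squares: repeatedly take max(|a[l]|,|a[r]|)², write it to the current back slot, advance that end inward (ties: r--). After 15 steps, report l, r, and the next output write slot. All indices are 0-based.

[0,19] |-20|<=|23| out[19]=529 → r--
[0,18] |-20|<=|20| out[18]=400 → r--
[0,17] |-20|>|19| out[17]=400 → l++
[1,17] |-19|<=|19| out[16]=361 → r--
[1,16] |-19|>|11| out[15]=361 → l++
[2,16] |-16|>|11| out[14]=256 → l++
[3,16] |-15|>|11| out[13]=225 → l++
[4,16] |-14|>|11| out[12]=196 → l++
[5,16] |-12|>|11| out[11]=144 → l++
[6,16] |-11|<=|11| out[10]=121 → r--
[6,15] |-11|>|7| out[9]=121 → l++
[7,15] |-10|>|7| out[8]=100 → l++
[8,15] |-9|>|7| out[7]=81 → l++
[9,15] |-7|<=|7| out[6]=49 → r--
[9,14] |-7|>|-2| out[5]=49 → l++

l=10, r=14, next write slot=4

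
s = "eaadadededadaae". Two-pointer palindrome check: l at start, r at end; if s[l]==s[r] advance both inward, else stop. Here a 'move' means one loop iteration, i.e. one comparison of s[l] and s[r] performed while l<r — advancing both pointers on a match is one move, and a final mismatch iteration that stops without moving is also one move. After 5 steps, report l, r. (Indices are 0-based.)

l=5, r=9

l=0 r=14: 'e'=='e', l++,r--
l=1 r=13: 'a'=='a', l++,r--
l=2 r=12: 'a'=='a', l++,r--
l=3 r=11: 'd'=='d', l++,r--
l=4 r=10: 'a'=='a', l++,r--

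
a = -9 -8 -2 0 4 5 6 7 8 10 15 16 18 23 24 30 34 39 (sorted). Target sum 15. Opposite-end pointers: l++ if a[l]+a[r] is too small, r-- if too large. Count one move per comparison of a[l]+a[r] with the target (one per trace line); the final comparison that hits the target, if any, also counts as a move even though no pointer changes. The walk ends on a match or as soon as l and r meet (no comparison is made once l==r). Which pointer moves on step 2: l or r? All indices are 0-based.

r

[0,17] -9+39=30 >15 → r--
[0,16] -9+34=25 >15 → r--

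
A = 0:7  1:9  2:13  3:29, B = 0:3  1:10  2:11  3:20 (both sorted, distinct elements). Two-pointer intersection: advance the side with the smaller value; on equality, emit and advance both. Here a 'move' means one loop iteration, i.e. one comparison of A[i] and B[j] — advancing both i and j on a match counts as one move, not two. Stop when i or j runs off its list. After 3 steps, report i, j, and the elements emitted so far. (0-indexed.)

[i=0,j=0] 7>3 → j++
[i=0,j=1] 7<10 → i++
[i=1,j=1] 9<10 → i++

i=2, j=1, emitted=[]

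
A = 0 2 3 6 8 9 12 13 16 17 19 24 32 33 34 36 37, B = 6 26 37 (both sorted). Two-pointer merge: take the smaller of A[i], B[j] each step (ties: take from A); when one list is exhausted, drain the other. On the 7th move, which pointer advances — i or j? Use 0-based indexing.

i

[i=0,j=0] A[i]=0<=B[j]=6 take 0 → i++
[i=1,j=0] A[i]=2<=B[j]=6 take 2 → i++
[i=2,j=0] A[i]=3<=B[j]=6 take 3 → i++
[i=3,j=0] A[i]=6<=B[j]=6 take 6 → i++
[i=4,j=0] A[i]=8>B[j]=6 take 6 → j++
[i=4,j=1] A[i]=8<=B[j]=26 take 8 → i++
[i=5,j=1] A[i]=9<=B[j]=26 take 9 → i++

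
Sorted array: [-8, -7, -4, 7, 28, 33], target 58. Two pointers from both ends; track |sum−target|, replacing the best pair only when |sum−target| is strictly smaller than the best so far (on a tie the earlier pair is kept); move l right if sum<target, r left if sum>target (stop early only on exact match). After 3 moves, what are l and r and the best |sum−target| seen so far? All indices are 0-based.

l=3, r=5, best |Δ|=29

l=0 r=5: -8+33=25 d=33 *, l++
l=1 r=5: -7+33=26 d=32 *, l++
l=2 r=5: -4+33=29 d=29 *, l++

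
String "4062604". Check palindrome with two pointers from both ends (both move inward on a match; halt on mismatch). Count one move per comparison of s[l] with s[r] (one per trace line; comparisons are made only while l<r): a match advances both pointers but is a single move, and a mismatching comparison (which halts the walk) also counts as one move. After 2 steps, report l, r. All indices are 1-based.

l=1 r=7: '4'=='4', l++,r--
l=2 r=6: '0'=='0', l++,r--

l=3, r=5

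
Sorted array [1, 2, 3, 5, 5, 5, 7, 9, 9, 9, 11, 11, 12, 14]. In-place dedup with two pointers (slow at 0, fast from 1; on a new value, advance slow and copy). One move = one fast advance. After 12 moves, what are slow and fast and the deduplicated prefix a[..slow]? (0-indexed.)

(s=0,f=1) a[fast]=2≠a[slow]=1 write a[1]=2 → slow++,fast++
(s=1,f=2) a[fast]=3≠a[slow]=2 write a[2]=3 → slow++,fast++
(s=2,f=3) a[fast]=5≠a[slow]=3 write a[3]=5 → slow++,fast++
(s=3,f=4) a[fast]=5=a[slow] dup → fast++
(s=3,f=5) a[fast]=5=a[slow] dup → fast++
(s=3,f=6) a[fast]=7≠a[slow]=5 write a[4]=7 → slow++,fast++
(s=4,f=7) a[fast]=9≠a[slow]=7 write a[5]=9 → slow++,fast++
(s=5,f=8) a[fast]=9=a[slow] dup → fast++
(s=5,f=9) a[fast]=9=a[slow] dup → fast++
(s=5,f=10) a[fast]=11≠a[slow]=9 write a[6]=11 → slow++,fast++
(s=6,f=11) a[fast]=11=a[slow] dup → fast++
(s=6,f=12) a[fast]=12≠a[slow]=11 write a[7]=12 → slow++,fast++

slow=7, fast=13, prefix=[1, 2, 3, 5, 7, 9, 11, 12]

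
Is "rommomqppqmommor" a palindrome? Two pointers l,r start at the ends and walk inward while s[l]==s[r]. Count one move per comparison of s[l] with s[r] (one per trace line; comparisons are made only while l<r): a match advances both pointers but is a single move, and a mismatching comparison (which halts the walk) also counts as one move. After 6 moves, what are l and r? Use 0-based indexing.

[0,15] 'r'=='r' → l++,r--
[1,14] 'o'=='o' → l++,r--
[2,13] 'm'=='m' → l++,r--
[3,12] 'm'=='m' → l++,r--
[4,11] 'o'=='o' → l++,r--
[5,10] 'm'=='m' → l++,r--

l=6, r=9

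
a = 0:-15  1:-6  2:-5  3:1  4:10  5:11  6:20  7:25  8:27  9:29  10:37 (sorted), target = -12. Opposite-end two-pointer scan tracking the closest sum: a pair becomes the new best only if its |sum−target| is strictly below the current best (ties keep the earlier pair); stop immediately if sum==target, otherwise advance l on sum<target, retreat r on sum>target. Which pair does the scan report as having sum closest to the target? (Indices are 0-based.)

[0,10] -15+37=22 d=34 * → r--
[0,9] -15+29=14 d=26 * → r--
[0,8] -15+27=12 d=24 * → r--
[0,7] -15+25=10 d=22 * → r--
[0,6] -15+20=5 d=17 * → r--
[0,5] -15+11=-4 d=8 * → r--
[0,4] -15+10=-5 d=7 * → r--
[0,3] -15+1=-14 d=2 * → l++
[1,3] -6+1=-5 d=7 → r--
[1,2] -6+-5=-11 d=1 * → r--

pair (-6, -5) with sum -11 (|Δ|=1)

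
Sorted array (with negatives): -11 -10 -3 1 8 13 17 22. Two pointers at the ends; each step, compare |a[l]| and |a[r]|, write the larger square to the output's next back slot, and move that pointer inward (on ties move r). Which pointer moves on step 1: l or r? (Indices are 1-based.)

r

l=1 r=8: |-11|<=|22| out[8]=484, r--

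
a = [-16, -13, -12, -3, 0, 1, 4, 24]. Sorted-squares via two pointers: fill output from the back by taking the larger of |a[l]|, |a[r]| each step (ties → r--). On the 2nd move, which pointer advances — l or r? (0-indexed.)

[0,7] |-16|<=|24| out[7]=576 → r--
[0,6] |-16|>|4| out[6]=256 → l++

l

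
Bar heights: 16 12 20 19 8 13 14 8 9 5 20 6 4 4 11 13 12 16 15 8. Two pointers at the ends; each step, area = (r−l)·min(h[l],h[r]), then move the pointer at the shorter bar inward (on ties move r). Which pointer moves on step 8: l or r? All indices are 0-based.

r

[0,19] min(16,8)*19=152 best=152 * → r--
[0,18] min(16,15)*18=270 best=270 * → r--
[0,17] min(16,16)*17=272 best=272 * → r--
[0,16] min(16,12)*16=192 best=272 → r--
[0,15] min(16,13)*15=195 best=272 → r--
[0,14] min(16,11)*14=154 best=272 → r--
[0,13] min(16,4)*13=52 best=272 → r--
[0,12] min(16,4)*12=48 best=272 → r--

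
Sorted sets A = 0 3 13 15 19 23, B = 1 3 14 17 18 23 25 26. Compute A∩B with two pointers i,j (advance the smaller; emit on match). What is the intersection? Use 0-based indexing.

intersection = [3, 23]

i=0 j=0: 0<1, i++
i=1 j=0: 3>1, j++
i=1 j=1: 3==3 emit, i++,j++
i=2 j=2: 13<14, i++
i=3 j=2: 15>14, j++
i=3 j=3: 15<17, i++
i=4 j=3: 19>17, j++
i=4 j=4: 19>18, j++
i=4 j=5: 19<23, i++
i=5 j=5: 23==23 emit, i++,j++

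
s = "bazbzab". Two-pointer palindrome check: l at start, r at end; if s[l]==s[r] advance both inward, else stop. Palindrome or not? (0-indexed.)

palindrome

l=0 r=6: 'b'=='b', l++,r--
l=1 r=5: 'a'=='a', l++,r--
l=2 r=4: 'z'=='z', l++,r--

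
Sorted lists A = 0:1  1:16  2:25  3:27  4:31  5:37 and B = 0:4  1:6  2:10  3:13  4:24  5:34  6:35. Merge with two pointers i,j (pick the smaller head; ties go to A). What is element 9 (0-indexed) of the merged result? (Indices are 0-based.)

merged[9] = 31

i=0 j=0: A[i]=1<=B[j]=4 take 1, i++
i=1 j=0: A[i]=16>B[j]=4 take 4, j++
i=1 j=1: A[i]=16>B[j]=6 take 6, j++
i=1 j=2: A[i]=16>B[j]=10 take 10, j++
i=1 j=3: A[i]=16>B[j]=13 take 13, j++
i=1 j=4: A[i]=16<=B[j]=24 take 16, i++
i=2 j=4: A[i]=25>B[j]=24 take 24, j++
i=2 j=5: A[i]=25<=B[j]=34 take 25, i++
i=3 j=5: A[i]=27<=B[j]=34 take 27, i++
i=4 j=5: A[i]=31<=B[j]=34 take 31, i++
i=5 j=5: A[i]=37>B[j]=34 take 34, j++
i=5 j=6: A[i]=37>B[j]=35 take 35, j++
i=5 j=7: B done, take A[i]=37, i++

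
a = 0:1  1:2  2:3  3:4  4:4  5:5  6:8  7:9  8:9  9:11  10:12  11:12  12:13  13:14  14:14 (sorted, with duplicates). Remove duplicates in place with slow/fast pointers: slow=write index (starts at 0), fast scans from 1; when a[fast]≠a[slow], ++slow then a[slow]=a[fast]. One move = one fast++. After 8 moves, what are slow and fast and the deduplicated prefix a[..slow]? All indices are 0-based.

slow=0 fast=1: a[fast]=2≠a[slow]=1 write a[1]=2, slow++,fast++
slow=1 fast=2: a[fast]=3≠a[slow]=2 write a[2]=3, slow++,fast++
slow=2 fast=3: a[fast]=4≠a[slow]=3 write a[3]=4, slow++,fast++
slow=3 fast=4: a[fast]=4=a[slow] dup, fast++
slow=3 fast=5: a[fast]=5≠a[slow]=4 write a[4]=5, slow++,fast++
slow=4 fast=6: a[fast]=8≠a[slow]=5 write a[5]=8, slow++,fast++
slow=5 fast=7: a[fast]=9≠a[slow]=8 write a[6]=9, slow++,fast++
slow=6 fast=8: a[fast]=9=a[slow] dup, fast++

slow=6, fast=9, prefix=[1, 2, 3, 4, 5, 8, 9]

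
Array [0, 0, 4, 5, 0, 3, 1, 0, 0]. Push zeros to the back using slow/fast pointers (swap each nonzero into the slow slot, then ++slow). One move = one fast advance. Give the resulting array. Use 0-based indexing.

[4, 5, 3, 1, 0, 0, 0, 0, 0]

slow=0 fast=0: a[fast]=0, fast++
slow=0 fast=1: a[fast]=0, fast++
slow=0 fast=2: a[fast]=4≠0 swap→a[0]=4, slow++,fast++
slow=1 fast=3: a[fast]=5≠0 swap→a[1]=5, slow++,fast++
slow=2 fast=4: a[fast]=0, fast++
slow=2 fast=5: a[fast]=3≠0 swap→a[2]=3, slow++,fast++
slow=3 fast=6: a[fast]=1≠0 swap→a[3]=1, slow++,fast++
slow=4 fast=7: a[fast]=0, fast++
slow=4 fast=8: a[fast]=0, fast++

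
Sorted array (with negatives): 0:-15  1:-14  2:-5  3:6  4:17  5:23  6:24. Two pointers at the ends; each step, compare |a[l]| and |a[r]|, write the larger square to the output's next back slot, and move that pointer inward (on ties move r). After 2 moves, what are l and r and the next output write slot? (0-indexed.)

l=0, r=4, next write slot=4

l=0 r=6: |-15|<=|24| out[6]=576, r--
l=0 r=5: |-15|<=|23| out[5]=529, r--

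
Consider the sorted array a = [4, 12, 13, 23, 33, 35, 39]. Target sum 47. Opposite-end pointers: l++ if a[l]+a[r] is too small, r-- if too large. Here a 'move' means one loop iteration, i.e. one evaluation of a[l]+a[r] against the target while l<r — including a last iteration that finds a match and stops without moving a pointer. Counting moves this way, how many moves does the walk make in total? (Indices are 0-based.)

l=0 r=6: 4+39=43 <47, l++
l=1 r=6: 12+39=51 >47, r--
l=1 r=5: 12+35=47, found

3 moves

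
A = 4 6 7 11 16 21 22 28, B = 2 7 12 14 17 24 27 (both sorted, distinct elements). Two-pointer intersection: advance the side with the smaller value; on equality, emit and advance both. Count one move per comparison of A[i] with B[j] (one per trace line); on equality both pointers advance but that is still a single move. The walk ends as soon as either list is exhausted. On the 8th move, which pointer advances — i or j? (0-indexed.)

i=0 j=0: 4>2, j++
i=0 j=1: 4<7, i++
i=1 j=1: 6<7, i++
i=2 j=1: 7==7 emit, i++,j++
i=3 j=2: 11<12, i++
i=4 j=2: 16>12, j++
i=4 j=3: 16>14, j++
i=4 j=4: 16<17, i++

i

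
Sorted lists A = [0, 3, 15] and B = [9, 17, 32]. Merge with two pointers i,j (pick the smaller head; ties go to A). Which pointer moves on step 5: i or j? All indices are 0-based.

[i=0,j=0] A[i]=0<=B[j]=9 take 0 → i++
[i=1,j=0] A[i]=3<=B[j]=9 take 3 → i++
[i=2,j=0] A[i]=15>B[j]=9 take 9 → j++
[i=2,j=1] A[i]=15<=B[j]=17 take 15 → i++
[i=3,j=1] A done, take B[j]=17 → j++

j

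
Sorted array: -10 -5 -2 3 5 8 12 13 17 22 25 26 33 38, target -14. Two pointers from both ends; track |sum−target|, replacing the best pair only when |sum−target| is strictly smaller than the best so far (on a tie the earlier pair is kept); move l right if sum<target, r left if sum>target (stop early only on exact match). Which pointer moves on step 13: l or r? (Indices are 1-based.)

[1,14] -10+38=28 d=42 * → r--
[1,13] -10+33=23 d=37 * → r--
[1,12] -10+26=16 d=30 * → r--
[1,11] -10+25=15 d=29 * → r--
[1,10] -10+22=12 d=26 * → r--
[1,9] -10+17=7 d=21 * → r--
[1,8] -10+13=3 d=17 * → r--
[1,7] -10+12=2 d=16 * → r--
[1,6] -10+8=-2 d=12 * → r--
[1,5] -10+5=-5 d=9 * → r--
[1,4] -10+3=-7 d=7 * → r--
[1,3] -10+-2=-12 d=2 * → r--
[1,2] -10+-5=-15 d=1 * → l++

l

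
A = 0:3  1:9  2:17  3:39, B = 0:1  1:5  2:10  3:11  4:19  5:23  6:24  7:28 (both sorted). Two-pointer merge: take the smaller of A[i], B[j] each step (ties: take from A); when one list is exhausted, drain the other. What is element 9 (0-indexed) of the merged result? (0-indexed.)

i=0 j=0: A[i]=3>B[j]=1 take 1, j++
i=0 j=1: A[i]=3<=B[j]=5 take 3, i++
i=1 j=1: A[i]=9>B[j]=5 take 5, j++
i=1 j=2: A[i]=9<=B[j]=10 take 9, i++
i=2 j=2: A[i]=17>B[j]=10 take 10, j++
i=2 j=3: A[i]=17>B[j]=11 take 11, j++
i=2 j=4: A[i]=17<=B[j]=19 take 17, i++
i=3 j=4: A[i]=39>B[j]=19 take 19, j++
i=3 j=5: A[i]=39>B[j]=23 take 23, j++
i=3 j=6: A[i]=39>B[j]=24 take 24, j++
i=3 j=7: A[i]=39>B[j]=28 take 28, j++
i=3 j=8: B done, take A[i]=39, i++

merged[9] = 24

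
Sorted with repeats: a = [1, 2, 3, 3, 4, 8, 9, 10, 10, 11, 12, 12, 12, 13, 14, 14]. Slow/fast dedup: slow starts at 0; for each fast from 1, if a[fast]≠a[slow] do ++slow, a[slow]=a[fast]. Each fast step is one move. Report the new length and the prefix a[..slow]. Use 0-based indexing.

length 11; prefix = [1, 2, 3, 4, 8, 9, 10, 11, 12, 13, 14]

slow=0 fast=1: a[fast]=2≠a[slow]=1 write a[1]=2, slow++,fast++
slow=1 fast=2: a[fast]=3≠a[slow]=2 write a[2]=3, slow++,fast++
slow=2 fast=3: a[fast]=3=a[slow] dup, fast++
slow=2 fast=4: a[fast]=4≠a[slow]=3 write a[3]=4, slow++,fast++
slow=3 fast=5: a[fast]=8≠a[slow]=4 write a[4]=8, slow++,fast++
slow=4 fast=6: a[fast]=9≠a[slow]=8 write a[5]=9, slow++,fast++
slow=5 fast=7: a[fast]=10≠a[slow]=9 write a[6]=10, slow++,fast++
slow=6 fast=8: a[fast]=10=a[slow] dup, fast++
slow=6 fast=9: a[fast]=11≠a[slow]=10 write a[7]=11, slow++,fast++
slow=7 fast=10: a[fast]=12≠a[slow]=11 write a[8]=12, slow++,fast++
slow=8 fast=11: a[fast]=12=a[slow] dup, fast++
slow=8 fast=12: a[fast]=12=a[slow] dup, fast++
slow=8 fast=13: a[fast]=13≠a[slow]=12 write a[9]=13, slow++,fast++
slow=9 fast=14: a[fast]=14≠a[slow]=13 write a[10]=14, slow++,fast++
slow=10 fast=15: a[fast]=14=a[slow] dup, fast++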